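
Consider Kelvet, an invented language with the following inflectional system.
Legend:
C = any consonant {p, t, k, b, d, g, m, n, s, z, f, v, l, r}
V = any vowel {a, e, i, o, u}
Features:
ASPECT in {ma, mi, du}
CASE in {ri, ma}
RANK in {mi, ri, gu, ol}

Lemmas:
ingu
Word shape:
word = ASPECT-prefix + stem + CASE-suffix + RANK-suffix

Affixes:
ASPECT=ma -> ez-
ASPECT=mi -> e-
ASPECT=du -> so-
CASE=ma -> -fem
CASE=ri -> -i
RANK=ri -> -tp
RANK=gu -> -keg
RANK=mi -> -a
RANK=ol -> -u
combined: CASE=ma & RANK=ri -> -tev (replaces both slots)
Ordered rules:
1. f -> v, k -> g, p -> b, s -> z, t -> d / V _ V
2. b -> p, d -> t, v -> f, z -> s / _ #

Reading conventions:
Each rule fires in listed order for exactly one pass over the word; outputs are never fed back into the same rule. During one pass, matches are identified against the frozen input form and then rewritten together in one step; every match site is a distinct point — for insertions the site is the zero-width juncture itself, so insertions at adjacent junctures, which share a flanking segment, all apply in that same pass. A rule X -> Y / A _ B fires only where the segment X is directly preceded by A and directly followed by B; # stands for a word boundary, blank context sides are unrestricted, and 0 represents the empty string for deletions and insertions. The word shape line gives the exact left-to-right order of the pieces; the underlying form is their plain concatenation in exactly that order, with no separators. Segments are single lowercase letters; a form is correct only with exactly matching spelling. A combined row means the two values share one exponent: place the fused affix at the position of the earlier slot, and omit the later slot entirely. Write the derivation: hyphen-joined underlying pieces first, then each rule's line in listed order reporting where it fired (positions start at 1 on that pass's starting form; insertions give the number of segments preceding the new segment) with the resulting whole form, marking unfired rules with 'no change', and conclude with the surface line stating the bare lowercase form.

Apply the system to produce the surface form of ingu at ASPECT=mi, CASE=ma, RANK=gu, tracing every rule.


underlying: e-ingu-fem-keg
1. f -> v, k -> g, p -> b, s -> z, t -> d / V _ V: fires at position(s) 6: einguvemkeg
2. b -> p, d -> t, v -> f, z -> s / _ #: no change
surface: einguvemkeg


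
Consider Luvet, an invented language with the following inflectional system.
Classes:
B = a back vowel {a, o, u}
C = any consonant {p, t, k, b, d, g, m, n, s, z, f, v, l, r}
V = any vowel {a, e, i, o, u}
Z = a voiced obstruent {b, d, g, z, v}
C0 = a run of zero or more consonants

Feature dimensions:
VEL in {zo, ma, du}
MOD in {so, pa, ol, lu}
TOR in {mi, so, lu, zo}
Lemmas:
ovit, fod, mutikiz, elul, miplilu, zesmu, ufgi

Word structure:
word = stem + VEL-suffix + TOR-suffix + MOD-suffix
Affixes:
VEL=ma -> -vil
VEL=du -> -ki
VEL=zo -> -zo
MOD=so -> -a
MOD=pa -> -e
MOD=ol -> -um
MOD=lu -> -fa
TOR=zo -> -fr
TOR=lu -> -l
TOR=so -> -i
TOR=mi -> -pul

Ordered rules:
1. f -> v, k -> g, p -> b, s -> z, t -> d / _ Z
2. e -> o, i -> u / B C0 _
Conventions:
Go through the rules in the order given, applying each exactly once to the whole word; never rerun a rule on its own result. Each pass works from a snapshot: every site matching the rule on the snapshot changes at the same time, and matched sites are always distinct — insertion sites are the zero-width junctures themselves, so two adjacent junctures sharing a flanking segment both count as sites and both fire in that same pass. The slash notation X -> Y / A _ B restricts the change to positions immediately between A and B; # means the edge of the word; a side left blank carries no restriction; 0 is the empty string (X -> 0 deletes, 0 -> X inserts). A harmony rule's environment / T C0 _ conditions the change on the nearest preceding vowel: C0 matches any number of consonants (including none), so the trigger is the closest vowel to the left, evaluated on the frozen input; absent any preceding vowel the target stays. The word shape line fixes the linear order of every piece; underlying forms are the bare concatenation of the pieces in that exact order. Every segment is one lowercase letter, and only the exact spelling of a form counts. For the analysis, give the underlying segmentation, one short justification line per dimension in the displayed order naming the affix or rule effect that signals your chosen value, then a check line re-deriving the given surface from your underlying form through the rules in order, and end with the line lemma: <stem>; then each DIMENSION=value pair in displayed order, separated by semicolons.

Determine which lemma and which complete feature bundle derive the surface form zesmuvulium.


underlying: zesmu-vil-i-um
VEL=ma - signalled by the affix -vil
MOD=ol - signalled by the affix -um
TOR=so - signalled by the affix -i
check: zesmuvilium -> zesmuvilium -> zesmuvulium
lemma: zesmu; VEL=ma; MOD=ol; TOR=so


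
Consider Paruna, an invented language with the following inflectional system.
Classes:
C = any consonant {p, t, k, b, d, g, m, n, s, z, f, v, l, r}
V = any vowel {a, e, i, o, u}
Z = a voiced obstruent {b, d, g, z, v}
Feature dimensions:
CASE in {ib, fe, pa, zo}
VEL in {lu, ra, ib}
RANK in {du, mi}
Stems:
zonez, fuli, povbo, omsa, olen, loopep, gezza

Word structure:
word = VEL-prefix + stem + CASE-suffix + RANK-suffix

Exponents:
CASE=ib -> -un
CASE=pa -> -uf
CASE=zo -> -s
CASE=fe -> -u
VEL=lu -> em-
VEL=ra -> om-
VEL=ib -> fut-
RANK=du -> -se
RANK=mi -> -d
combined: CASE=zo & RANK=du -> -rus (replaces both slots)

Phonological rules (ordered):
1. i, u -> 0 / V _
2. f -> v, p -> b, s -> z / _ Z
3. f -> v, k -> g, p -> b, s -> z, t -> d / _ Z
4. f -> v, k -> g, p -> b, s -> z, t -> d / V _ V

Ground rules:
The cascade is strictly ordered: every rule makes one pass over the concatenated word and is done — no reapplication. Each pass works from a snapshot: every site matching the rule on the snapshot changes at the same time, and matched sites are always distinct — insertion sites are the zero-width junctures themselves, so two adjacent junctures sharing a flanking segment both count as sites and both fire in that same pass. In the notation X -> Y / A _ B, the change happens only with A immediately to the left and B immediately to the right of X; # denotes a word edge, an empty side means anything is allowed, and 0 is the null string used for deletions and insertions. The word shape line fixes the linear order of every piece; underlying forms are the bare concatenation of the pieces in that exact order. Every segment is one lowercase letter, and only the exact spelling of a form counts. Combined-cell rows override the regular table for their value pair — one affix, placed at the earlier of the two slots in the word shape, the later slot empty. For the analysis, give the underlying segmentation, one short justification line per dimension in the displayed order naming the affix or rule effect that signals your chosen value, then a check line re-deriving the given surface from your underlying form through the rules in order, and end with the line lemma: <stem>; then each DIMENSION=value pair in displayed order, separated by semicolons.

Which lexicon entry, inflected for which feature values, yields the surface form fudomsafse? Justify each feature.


underlying: fut-omsa-uf-se
CASE=pa - signalled by the affix -uf
VEL=ib - signalled by the affix fut-
RANK=du - signalled by the affix -se
check: futomsaufse -> futomsafse -> futomsafse -> futomsafse -> fudomsafse
lemma: omsa; CASE=pa; VEL=ib; RANK=du


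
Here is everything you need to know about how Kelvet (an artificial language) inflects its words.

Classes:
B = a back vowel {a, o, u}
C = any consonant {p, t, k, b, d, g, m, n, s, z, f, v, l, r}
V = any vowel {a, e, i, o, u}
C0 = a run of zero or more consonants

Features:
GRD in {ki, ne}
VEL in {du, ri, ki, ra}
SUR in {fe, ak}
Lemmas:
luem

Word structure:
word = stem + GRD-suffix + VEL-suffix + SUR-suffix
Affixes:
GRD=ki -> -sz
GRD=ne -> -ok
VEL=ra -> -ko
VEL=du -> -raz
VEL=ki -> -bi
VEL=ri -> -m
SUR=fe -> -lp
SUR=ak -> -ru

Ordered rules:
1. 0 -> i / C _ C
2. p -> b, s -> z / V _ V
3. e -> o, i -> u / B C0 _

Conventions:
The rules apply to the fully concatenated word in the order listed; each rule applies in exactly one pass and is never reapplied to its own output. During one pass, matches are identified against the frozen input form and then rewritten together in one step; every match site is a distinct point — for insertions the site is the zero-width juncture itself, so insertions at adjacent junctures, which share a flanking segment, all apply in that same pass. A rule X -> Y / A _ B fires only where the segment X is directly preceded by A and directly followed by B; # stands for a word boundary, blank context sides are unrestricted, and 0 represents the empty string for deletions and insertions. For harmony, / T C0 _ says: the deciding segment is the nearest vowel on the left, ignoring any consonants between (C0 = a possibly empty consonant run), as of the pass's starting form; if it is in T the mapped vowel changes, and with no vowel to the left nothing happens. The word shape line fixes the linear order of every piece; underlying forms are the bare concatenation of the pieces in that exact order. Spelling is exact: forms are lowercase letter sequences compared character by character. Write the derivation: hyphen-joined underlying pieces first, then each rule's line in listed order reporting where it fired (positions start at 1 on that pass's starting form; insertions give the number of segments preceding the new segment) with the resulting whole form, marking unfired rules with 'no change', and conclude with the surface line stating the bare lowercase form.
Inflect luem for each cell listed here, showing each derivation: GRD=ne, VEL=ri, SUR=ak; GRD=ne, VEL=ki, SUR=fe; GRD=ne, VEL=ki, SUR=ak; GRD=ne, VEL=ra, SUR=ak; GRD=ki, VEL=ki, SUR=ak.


cell GRD=ne, VEL=ri, SUR=ak:
underlying: luem-ok-m-ru
1. 0 -> i / C _ C: inserts after position(s) 6, 7: luemokimiru
2. p -> b, s -> z / V _ V: no change
3. e -> o, i -> u / B C0 _: fires at position(s) 3, 7: luomokumiru
surface: luomokumiru

cell GRD=ne, VEL=ki, SUR=fe:
underlying: luem-ok-bi-lp
1. 0 -> i / C _ C: inserts after position(s) 6, 9: luemokibilip
2. p -> b, s -> z / V _ V: no change
3. e -> o, i -> u / B C0 _: fires at position(s) 3, 7: luomokubilip
surface: luomokubilip

cell GRD=ne, VEL=ki, SUR=ak:
underlying: luem-ok-bi-ru
1. 0 -> i / C _ C: inserts after position(s) 6: luemokibiru
2. p -> b, s -> z / V _ V: no change
3. e -> o, i -> u / B C0 _: fires at position(s) 3, 7: luomokubiru
surface: luomokubiru

cell GRD=ne, VEL=ra, SUR=ak:
underlying: luem-ok-ko-ru
1. 0 -> i / C _ C: inserts after position(s) 6: luemokikoru
2. p -> b, s -> z / V _ V: no change
3. e -> o, i -> u / B C0 _: fires at position(s) 3, 7: luomokukoru
surface: luomokukoru

cell GRD=ki, VEL=ki, SUR=ak:
underlying: luem-sz-bi-ru
1. 0 -> i / C _ C: inserts after position(s) 4, 5, 6: luemisizibiru
2. p -> b, s -> z / V _ V: fires at position(s) 6: luemizizibiru
3. e -> o, i -> u / B C0 _: fires at position(s) 3: luomizizibiru
surface: luomizizibiru


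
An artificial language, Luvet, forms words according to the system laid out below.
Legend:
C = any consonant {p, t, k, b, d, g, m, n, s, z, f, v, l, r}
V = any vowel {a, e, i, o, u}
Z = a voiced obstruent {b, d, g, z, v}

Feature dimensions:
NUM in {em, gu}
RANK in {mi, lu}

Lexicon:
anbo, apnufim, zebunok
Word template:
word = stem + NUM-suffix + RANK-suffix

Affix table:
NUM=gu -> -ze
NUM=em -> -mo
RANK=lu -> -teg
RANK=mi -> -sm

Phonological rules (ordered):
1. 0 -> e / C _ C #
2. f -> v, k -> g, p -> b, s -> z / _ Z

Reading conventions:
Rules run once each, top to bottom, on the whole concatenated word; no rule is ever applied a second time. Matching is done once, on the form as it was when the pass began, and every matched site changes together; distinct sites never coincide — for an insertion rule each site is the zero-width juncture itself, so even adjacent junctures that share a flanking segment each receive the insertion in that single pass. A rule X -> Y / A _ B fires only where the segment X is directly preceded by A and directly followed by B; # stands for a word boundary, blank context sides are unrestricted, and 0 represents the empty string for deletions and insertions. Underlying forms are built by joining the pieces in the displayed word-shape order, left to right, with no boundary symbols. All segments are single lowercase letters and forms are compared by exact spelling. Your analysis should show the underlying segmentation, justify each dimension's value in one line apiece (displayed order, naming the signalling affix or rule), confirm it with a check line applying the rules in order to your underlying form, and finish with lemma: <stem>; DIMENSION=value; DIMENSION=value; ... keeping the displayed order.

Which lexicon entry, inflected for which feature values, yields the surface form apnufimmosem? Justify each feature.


underlying: apnufim-mo-sm
NUM=em - signalled by the affix -mo
RANK=mi - signalled by the affix -sm
check: apnufimmosm -> apnufimmosem -> apnufimmosem
lemma: apnufim; NUM=em; RANK=mi


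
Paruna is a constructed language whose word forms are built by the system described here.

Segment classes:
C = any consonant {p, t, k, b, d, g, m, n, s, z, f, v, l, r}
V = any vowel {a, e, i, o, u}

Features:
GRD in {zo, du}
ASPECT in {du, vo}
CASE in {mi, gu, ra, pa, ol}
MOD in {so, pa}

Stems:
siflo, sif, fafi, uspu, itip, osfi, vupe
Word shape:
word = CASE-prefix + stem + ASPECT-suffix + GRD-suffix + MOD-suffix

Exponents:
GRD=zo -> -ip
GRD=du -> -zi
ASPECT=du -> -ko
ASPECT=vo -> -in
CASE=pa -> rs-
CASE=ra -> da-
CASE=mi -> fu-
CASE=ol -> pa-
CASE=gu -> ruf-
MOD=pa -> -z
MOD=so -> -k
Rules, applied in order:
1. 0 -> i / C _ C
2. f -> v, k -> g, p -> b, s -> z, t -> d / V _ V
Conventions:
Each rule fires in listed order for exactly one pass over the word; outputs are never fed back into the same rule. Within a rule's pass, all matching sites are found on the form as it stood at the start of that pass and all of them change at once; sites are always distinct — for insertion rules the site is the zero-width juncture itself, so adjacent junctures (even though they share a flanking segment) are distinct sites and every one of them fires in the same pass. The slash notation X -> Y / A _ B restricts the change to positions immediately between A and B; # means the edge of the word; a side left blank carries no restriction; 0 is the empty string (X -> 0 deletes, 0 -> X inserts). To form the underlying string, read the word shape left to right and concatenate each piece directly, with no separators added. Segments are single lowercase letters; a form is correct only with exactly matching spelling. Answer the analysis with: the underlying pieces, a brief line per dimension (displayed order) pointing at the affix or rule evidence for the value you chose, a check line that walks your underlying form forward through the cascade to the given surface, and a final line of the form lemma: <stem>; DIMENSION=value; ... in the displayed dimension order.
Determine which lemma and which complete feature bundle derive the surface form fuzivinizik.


underlying: fu-sif-in-zi-k
GRD=du - signalled by the affix -zi
ASPECT=vo - signalled by the affix -in
CASE=mi - signalled by the affix fu-
MOD=so - signalled by the affix -k
check: fusifinzik -> fusifinizik -> fuzivinizik
lemma: sif; GRD=du; ASPECT=vo; CASE=mi; MOD=so


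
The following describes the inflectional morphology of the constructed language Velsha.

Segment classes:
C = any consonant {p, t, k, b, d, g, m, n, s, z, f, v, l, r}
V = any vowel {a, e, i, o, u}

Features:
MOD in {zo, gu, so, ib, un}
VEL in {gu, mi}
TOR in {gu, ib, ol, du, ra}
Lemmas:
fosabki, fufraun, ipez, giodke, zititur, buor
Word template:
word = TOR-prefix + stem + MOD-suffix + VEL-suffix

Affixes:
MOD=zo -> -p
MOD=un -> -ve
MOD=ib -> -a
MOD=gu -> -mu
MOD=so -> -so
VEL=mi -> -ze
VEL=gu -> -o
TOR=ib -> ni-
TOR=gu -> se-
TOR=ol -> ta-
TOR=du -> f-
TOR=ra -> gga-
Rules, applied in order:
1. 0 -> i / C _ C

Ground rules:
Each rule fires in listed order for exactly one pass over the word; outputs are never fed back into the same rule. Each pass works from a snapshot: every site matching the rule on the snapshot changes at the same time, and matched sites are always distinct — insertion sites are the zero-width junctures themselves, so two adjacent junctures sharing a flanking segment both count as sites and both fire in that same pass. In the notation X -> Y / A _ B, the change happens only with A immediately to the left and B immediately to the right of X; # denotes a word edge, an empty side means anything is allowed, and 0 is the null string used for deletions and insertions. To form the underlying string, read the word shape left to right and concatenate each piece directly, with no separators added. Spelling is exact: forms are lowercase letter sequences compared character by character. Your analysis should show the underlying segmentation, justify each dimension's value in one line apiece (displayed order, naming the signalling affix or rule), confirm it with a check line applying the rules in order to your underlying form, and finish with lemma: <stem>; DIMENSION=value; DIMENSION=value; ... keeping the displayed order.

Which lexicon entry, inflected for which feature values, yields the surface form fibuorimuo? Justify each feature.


underlying: f-buor-mu-o
MOD=gu - signalled by the affix -mu
VEL=gu - signalled by the affix -o
TOR=du - signalled by the affix f-
check: fbuormuo -> fibuorimuo
lemma: buor; MOD=gu; VEL=gu; TOR=du


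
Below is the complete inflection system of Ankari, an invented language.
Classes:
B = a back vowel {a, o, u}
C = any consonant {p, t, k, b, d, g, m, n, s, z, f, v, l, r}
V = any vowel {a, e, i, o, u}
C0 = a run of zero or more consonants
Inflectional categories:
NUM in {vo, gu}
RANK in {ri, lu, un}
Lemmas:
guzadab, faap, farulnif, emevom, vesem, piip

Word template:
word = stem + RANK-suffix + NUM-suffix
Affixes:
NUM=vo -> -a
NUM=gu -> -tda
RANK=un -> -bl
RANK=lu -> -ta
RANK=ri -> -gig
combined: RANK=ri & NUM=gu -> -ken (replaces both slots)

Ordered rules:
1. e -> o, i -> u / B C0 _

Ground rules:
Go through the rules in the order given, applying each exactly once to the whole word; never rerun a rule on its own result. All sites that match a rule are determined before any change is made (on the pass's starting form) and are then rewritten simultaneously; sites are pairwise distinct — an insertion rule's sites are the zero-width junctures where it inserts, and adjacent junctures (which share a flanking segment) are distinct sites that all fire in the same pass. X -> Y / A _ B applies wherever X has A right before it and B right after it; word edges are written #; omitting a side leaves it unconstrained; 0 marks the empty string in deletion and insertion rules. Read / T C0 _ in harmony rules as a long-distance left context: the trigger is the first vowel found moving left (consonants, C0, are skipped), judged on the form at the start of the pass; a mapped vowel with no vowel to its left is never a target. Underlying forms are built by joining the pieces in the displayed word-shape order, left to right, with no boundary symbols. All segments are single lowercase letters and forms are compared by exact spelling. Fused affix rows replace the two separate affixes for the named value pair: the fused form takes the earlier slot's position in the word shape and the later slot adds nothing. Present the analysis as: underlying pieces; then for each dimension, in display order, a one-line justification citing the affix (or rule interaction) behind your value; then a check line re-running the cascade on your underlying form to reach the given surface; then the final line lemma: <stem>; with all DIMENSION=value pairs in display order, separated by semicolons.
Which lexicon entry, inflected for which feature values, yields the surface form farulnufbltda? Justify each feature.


underlying: farulnif-bl-tda
NUM=gu - signalled by the affix -tda
RANK=un - signalled by the affix -bl
check: farulnifbltda -> farulnufbltda
lemma: farulnif; NUM=gu; RANK=un


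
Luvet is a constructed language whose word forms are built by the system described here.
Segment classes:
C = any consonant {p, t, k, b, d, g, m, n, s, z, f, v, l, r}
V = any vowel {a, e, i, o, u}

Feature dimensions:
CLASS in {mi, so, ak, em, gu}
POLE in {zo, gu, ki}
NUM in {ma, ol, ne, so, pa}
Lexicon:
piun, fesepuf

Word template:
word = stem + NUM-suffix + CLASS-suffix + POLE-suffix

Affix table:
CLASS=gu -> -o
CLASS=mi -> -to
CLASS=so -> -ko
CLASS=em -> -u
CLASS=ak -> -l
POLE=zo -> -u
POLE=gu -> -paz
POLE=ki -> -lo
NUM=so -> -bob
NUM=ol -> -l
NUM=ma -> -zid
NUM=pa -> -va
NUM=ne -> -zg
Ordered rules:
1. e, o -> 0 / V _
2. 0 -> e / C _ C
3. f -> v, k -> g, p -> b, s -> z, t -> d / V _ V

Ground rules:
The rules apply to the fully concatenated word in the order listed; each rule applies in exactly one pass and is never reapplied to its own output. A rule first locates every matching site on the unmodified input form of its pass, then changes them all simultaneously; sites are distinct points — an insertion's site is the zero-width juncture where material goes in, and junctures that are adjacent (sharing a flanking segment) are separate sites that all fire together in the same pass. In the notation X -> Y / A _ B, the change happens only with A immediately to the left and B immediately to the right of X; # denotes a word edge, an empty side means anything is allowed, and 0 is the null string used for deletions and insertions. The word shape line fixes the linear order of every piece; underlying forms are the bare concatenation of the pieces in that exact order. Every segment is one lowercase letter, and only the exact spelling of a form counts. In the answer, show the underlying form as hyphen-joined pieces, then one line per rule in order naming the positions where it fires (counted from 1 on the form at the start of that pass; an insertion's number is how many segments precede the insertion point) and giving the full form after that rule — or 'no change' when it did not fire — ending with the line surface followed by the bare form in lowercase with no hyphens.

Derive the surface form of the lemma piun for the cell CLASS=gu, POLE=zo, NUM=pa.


underlying: piun-va-o-u
1. e, o -> 0 / V _: fires at position(s) 7: piunvau
2. 0 -> e / C _ C: inserts after position(s) 4: piunevau
3. f -> v, k -> g, p -> b, s -> z, t -> d / V _ V: no change
surface: piunevau


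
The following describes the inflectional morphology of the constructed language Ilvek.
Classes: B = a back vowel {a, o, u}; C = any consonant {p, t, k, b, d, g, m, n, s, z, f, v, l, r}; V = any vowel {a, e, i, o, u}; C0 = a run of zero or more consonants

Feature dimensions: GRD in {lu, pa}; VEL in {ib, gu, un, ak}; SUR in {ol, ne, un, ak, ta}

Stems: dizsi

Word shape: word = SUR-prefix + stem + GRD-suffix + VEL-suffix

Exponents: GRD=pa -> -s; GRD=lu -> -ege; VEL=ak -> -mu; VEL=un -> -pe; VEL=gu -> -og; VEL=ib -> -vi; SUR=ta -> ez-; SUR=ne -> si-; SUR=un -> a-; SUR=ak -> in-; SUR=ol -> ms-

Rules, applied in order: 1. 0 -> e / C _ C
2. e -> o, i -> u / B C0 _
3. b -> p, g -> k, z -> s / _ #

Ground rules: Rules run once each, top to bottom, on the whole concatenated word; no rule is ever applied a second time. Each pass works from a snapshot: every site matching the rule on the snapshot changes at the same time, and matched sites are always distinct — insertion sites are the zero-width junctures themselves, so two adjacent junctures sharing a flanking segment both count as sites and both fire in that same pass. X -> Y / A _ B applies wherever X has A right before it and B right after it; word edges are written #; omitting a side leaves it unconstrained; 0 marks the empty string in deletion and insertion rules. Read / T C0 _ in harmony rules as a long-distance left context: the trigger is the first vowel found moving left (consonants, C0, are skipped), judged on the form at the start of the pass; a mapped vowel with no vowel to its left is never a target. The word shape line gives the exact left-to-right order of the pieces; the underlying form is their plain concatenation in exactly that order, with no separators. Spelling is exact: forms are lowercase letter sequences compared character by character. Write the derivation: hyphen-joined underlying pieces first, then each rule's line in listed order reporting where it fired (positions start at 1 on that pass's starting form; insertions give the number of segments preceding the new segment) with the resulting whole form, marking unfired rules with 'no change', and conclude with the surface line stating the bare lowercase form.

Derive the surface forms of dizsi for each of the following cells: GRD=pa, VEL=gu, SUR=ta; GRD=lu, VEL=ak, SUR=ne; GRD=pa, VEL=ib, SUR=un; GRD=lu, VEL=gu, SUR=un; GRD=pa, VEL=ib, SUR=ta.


cell GRD=pa, VEL=gu, SUR=ta:
underlying: ez-dizsi-s-og
1. 0 -> e / C _ C: inserts after position(s) 2, 5: ezedizesisog
2. e -> o, i -> u / B C0 _: no change
3. b -> p, g -> k, z -> s / _ #: fires at position(s) 12: ezedizesisok
surface: ezedizesisok

cell GRD=lu, VEL=ak, SUR=ne:
underlying: si-dizsi-ege-mu
1. 0 -> e / C _ C: inserts after position(s) 5: sidizesiegemu
2. e -> o, i -> u / B C0 _: no change
3. b -> p, g -> k, z -> s / _ #: no change
surface: sidizesiegemu

cell GRD=pa, VEL=ib, SUR=un:
underlying: a-dizsi-s-vi
1. 0 -> e / C _ C: inserts after position(s) 4, 7: adizesisevi
2. e -> o, i -> u / B C0 _: fires at position(s) 3: aduzesisevi
3. b -> p, g -> k, z -> s / _ #: no change
surface: aduzesisevi

cell GRD=lu, VEL=gu, SUR=un:
underlying: a-dizsi-ege-og
1. 0 -> e / C _ C: inserts after position(s) 4: adizesiegeog
2. e -> o, i -> u / B C0 _: fires at position(s) 3: aduzesiegeog
3. b -> p, g -> k, z -> s / _ #: fires at position(s) 12: aduzesiegeok
surface: aduzesiegeok

cell GRD=pa, VEL=ib, SUR=ta:
underlying: ez-dizsi-s-vi
1. 0 -> e / C _ C: inserts after position(s) 2, 5, 8: ezedizesisevi
2. e -> o, i -> u / B C0 _: no change
3. b -> p, g -> k, z -> s / _ #: no change
surface: ezedizesisevi


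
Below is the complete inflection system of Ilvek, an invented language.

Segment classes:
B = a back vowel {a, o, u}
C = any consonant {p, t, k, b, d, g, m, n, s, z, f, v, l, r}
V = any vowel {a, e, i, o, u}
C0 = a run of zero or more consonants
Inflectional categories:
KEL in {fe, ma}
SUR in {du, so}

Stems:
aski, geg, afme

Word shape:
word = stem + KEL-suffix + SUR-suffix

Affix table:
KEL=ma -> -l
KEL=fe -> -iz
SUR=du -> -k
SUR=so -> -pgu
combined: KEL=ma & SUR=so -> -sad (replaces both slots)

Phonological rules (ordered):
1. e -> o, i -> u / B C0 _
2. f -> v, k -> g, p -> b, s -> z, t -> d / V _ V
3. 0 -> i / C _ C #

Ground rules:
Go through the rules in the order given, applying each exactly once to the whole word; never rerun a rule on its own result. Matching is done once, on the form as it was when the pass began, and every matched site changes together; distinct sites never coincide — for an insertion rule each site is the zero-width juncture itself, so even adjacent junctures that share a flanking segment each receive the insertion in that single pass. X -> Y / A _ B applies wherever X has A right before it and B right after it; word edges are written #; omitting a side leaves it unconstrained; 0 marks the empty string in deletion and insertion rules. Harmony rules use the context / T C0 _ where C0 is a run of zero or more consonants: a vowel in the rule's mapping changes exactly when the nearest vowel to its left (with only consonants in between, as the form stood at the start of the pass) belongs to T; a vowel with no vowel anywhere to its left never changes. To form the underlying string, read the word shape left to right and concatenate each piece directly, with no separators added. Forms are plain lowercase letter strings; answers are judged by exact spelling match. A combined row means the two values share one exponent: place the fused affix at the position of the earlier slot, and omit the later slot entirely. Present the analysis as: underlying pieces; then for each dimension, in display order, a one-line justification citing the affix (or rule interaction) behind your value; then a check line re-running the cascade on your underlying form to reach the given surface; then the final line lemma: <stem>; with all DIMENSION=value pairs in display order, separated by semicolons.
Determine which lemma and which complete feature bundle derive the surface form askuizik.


underlying: aski-iz-k
KEL=fe - signalled by the affix -iz
SUR=du - signalled by the affix -k
check: askiizk -> askuizk -> askuizk -> askuizik
lemma: aski; KEL=fe; SUR=du


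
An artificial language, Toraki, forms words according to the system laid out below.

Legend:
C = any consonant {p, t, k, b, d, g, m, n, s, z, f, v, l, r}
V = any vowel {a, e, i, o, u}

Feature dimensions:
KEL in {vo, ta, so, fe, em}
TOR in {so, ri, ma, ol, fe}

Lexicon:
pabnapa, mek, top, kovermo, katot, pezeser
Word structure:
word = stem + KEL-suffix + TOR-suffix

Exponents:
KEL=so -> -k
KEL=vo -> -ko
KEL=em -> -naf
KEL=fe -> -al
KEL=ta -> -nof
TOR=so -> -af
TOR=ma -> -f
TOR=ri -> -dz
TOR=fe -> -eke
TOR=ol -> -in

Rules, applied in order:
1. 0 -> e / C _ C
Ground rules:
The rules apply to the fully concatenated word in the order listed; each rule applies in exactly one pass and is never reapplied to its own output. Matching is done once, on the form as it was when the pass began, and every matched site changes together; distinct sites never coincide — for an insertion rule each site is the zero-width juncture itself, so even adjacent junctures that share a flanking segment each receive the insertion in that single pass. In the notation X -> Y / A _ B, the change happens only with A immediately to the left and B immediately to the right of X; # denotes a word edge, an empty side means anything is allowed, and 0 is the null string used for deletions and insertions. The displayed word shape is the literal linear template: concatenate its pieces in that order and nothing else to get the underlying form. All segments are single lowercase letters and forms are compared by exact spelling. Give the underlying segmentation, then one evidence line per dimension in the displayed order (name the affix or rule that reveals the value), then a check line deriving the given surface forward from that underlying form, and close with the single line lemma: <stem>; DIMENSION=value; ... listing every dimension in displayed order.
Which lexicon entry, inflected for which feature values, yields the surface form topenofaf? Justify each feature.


underlying: top-nof-af
KEL=ta - signalled by the affix -nof
TOR=so - signalled by the affix -af
check: topnofaf -> topenofaf
lemma: top; KEL=ta; TOR=so


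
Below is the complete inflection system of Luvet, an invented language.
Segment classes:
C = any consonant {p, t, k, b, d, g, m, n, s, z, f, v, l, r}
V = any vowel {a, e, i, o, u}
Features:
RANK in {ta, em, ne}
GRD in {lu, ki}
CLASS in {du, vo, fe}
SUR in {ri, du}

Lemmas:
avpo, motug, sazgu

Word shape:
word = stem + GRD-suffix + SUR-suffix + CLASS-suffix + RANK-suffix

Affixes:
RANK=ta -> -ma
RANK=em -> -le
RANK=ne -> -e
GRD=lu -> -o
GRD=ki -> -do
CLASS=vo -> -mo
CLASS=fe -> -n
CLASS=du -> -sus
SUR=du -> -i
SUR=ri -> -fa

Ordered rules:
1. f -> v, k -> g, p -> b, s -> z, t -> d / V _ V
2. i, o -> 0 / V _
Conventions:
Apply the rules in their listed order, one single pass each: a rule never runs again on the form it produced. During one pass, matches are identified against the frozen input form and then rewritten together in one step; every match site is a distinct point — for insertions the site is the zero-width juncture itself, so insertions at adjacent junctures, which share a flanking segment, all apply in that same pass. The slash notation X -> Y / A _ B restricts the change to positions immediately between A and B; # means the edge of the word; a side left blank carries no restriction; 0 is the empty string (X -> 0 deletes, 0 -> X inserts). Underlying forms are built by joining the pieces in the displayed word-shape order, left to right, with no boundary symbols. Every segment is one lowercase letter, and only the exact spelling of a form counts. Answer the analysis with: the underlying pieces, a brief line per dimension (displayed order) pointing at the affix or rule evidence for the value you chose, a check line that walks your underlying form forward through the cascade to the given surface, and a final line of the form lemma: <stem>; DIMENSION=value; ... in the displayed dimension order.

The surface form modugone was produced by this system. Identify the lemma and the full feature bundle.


underlying: motug-o-i-n-e
RANK=ne - signalled by the affix -e
GRD=lu - signalled by the affix -o
CLASS=fe - signalled by the affix -n
SUR=du - signalled by the affix -i
check: motugoine -> modugoine -> modugone
lemma: motug; RANK=ne; GRD=lu; CLASS=fe; SUR=du


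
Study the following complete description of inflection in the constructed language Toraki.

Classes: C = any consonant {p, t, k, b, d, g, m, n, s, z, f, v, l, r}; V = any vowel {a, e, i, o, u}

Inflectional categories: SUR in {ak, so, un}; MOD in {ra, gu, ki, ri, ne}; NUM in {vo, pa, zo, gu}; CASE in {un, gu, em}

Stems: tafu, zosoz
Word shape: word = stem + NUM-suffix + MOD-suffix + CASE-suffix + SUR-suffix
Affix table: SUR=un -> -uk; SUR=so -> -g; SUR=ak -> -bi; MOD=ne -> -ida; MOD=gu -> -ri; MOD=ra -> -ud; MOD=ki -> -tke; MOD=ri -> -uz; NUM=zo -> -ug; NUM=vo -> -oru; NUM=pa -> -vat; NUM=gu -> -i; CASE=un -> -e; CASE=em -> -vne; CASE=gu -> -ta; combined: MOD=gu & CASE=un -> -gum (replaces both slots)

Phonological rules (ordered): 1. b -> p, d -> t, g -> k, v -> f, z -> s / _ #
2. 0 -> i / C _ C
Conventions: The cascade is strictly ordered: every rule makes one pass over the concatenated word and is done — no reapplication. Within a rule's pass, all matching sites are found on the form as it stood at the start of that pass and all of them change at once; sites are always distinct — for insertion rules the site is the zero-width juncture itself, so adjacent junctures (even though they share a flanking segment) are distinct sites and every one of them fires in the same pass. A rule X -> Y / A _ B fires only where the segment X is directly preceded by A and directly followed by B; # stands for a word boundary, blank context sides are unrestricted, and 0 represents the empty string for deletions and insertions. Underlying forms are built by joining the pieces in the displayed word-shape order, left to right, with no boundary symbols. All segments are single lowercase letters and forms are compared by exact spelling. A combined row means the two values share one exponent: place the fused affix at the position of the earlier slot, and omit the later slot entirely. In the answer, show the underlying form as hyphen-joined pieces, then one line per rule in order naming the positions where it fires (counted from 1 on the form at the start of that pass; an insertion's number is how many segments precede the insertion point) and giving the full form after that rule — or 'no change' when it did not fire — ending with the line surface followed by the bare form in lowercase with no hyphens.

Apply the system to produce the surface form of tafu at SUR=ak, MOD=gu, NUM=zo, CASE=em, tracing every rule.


underlying: tafu-ug-ri-vne-bi
1. b -> p, d -> t, g -> k, v -> f, z -> s / _ #: no change
2. 0 -> i / C _ C: inserts after position(s) 6, 9: tafuugirivinebi
surface: tafuugirivinebi


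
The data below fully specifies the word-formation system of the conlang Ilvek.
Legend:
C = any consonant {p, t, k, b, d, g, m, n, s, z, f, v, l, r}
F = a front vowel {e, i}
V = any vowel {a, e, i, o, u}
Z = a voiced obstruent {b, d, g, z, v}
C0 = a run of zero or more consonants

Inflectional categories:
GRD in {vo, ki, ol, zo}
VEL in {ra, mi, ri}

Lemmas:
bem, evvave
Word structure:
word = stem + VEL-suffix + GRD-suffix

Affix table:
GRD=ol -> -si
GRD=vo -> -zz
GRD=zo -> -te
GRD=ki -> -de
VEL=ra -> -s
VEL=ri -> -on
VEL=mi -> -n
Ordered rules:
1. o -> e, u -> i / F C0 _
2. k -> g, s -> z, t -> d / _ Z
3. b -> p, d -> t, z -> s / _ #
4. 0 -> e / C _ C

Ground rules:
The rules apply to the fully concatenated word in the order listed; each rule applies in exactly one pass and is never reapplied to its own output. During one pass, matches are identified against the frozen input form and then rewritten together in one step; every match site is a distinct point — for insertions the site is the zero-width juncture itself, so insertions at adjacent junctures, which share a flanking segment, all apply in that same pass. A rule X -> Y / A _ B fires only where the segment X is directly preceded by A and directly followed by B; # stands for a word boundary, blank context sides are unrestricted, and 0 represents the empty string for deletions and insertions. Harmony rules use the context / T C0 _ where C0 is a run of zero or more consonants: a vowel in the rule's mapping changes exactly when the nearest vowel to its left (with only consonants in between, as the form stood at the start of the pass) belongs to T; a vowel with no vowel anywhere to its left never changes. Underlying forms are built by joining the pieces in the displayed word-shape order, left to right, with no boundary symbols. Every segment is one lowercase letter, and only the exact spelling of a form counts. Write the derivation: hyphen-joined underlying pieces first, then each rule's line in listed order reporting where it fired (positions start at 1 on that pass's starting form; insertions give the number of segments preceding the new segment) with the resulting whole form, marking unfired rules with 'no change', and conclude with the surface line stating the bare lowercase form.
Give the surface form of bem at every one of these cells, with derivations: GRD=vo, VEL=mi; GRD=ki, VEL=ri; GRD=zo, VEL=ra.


cell GRD=vo, VEL=mi:
underlying: bem-n-zz
1. o -> e, u -> i / F C0 _: no change
2. k -> g, s -> z, t -> d / _ Z: no change
3. b -> p, d -> t, z -> s / _ #: fires at position(s) 6: bemnzs
4. 0 -> e / C _ C: inserts after position(s) 3, 4, 5: bemenezes
surface: bemenezes

cell GRD=ki, VEL=ri:
underlying: bem-on-de
1. o -> e, u -> i / F C0 _: fires at position(s) 4: bemende
2. k -> g, s -> z, t -> d / _ Z: no change
3. b -> p, d -> t, z -> s / _ #: no change
4. 0 -> e / C _ C: inserts after position(s) 5: bemenede
surface: bemenede

cell GRD=zo, VEL=ra:
underlying: bem-s-te
1. o -> e, u -> i / F C0 _: no change
2. k -> g, s -> z, t -> d / _ Z: no change
3. b -> p, d -> t, z -> s / _ #: no change
4. 0 -> e / C _ C: inserts after position(s) 3, 4: bemesete
surface: bemesete


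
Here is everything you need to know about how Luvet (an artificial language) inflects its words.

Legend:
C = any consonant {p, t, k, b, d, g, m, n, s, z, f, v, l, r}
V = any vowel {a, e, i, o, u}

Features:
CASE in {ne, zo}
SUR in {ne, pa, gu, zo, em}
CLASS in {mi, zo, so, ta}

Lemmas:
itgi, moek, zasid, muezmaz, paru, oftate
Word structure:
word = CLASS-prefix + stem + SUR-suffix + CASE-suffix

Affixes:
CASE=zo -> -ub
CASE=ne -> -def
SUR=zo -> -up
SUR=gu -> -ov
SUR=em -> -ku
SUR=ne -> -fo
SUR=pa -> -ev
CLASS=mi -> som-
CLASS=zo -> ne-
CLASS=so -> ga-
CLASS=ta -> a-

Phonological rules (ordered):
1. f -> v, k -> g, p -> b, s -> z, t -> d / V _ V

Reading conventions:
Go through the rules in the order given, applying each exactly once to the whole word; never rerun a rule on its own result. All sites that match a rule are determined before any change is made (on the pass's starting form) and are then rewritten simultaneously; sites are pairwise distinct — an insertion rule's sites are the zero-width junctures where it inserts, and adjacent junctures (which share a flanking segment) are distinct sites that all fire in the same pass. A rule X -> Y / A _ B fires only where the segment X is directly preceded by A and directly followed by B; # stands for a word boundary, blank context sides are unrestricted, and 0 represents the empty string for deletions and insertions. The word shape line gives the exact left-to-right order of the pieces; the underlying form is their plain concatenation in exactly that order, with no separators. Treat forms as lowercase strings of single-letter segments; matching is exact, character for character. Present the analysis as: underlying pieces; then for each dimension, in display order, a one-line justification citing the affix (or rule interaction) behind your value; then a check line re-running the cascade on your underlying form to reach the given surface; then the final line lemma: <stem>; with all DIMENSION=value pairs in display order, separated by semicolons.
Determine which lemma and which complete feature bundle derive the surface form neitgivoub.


underlying: ne-itgi-fo-ub
CASE=zo - signalled by the affix -ub
SUR=ne - signalled by the affix -fo
CLASS=zo - signalled by the affix ne-
check: neitgifoub -> neitgivoub
lemma: itgi; CASE=zo; SUR=ne; CLASS=zo
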